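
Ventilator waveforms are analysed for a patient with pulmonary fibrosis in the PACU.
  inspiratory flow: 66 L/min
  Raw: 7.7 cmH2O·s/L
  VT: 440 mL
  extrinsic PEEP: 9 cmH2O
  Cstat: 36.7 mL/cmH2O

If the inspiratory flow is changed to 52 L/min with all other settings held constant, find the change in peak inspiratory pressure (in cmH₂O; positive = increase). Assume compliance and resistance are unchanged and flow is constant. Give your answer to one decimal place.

-1.8

Flow: 66 L/min ÷ 60 = 1.1 L/s.
New flow: 52 L/min ÷ 60 = 0.8667 L/s.
PIP = Vt/C + R·V̇ + PEEP (constant-flow equation of motion).
Only the resistive term changes: ΔPIP = R × ΔV̇ = 7.7 × (0.8667 − 1.1) = 7.7 × -0.2333 = -1.796 cmH2O.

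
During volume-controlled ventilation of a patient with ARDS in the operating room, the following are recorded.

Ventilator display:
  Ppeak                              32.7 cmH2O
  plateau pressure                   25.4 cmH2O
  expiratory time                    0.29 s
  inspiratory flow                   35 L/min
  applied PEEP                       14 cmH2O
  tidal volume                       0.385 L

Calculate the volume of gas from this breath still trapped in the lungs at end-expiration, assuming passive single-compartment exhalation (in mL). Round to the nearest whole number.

Flow: 35 L/min ÷ 60 = 0.5833 L/s.
R = (PIP − Pplat)/V̇ = (32.7 − 25.4) / 0.5833 = 7.3/0.5833 = 12.515 cmH2O·s/L.
C = Vt/(Pplat − PEEP) = 385.0 / (25.4 − 14) = 385.0/11.4 = 33.772 mL/cmH2O.
τ = R × C = 12.515 × 0.03377 L/cmH2O = 0.4226 s.
Fraction remaining = e^(−Te/τ) = e^(−0.29/0.4226) = 0.5035.
Trapped volume = 385.0 × 0.5035 = 193.85 mL.

194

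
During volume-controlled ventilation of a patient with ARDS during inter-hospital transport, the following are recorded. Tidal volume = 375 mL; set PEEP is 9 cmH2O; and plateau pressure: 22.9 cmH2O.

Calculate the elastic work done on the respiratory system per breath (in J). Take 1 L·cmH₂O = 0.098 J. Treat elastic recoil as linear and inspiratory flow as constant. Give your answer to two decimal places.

Elastic work ≈ ½ × (Pplat − PEEP) × Vt = 0.5 × (22.9 − 9) × 0.375 L = 0.5 × 13.9 × 0.375 = 2.606 L·cmH2O.
× 0.098 J/(L·cmH2O) → 0.2554 J.

0.26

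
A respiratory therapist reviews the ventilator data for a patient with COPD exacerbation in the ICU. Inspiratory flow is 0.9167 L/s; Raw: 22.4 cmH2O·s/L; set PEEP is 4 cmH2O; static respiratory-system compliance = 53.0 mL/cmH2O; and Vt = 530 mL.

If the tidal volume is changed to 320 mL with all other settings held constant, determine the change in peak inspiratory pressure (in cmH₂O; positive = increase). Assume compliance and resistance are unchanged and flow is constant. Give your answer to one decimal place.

PIP = Vt/C + R·V̇ + PEEP (constant-flow equation of motion).
Only the elastic term changes: ΔPIP = ΔVt / C = (320 − 530) / 53.0 = -3.962 cmH2O.

-4.0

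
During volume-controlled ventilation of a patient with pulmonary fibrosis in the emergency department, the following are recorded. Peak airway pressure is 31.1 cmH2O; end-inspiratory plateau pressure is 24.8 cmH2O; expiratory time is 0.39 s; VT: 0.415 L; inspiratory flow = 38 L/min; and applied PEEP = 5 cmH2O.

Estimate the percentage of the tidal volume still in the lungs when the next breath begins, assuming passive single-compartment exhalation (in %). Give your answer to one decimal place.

Flow: 38 L/min ÷ 60 = 0.6333 L/s.
R = (PIP − Pplat)/V̇ = (31.1 − 24.8) / 0.6333 = 6.3/0.6333 = 9.948 cmH2O·s/L.
C = Vt/(Pplat − PEEP) = 415.0 / (24.8 − 5) = 415.0/19.8 = 20.96 mL/cmH2O.
τ = R × C = 9.948 × 0.02096 L/cmH2O = 0.2085 s.
Fraction remaining at end-expiration = e^(−Te/τ) = e^(−0.39/0.2085) = 0.154 → 15.4%.

15.4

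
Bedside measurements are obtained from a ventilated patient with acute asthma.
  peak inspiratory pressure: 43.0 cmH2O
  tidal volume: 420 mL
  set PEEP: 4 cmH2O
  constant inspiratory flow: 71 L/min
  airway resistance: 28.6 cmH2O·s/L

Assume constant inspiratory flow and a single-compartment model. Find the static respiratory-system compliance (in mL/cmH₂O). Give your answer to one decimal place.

Flow: 71 L/min ÷ 60 = 1.1833 L/s.
Equation of motion (constant flow): PIP = Vt/C + R·V̇ + PEEP.
Vt/C = PIP − R·V̇ − PEEP = 43.0 − 28.6×1.1833 − 4 = 43.0 − 33.842 − 4 = 5.158 cmH2O.
C = Vt / 5.158 = 420 / 5.158 = 81.427 mL/cmH2O.

81.4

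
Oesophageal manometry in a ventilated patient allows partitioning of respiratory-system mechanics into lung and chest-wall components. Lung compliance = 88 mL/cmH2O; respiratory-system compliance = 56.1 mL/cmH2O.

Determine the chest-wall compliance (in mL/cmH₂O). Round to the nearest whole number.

155

1/Ccw = 1/Crs − 1/CL.
1/Ccw = 1/56.1 − 1/88 = 0.006462.
Ccw = 154.75 mL/cmH2O.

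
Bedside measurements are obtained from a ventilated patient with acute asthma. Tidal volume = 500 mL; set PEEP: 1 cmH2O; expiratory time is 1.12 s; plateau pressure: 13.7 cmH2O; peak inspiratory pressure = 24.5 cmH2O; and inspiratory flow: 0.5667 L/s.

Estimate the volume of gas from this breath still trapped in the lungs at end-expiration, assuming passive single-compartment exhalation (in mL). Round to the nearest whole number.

R = (PIP − Pplat)/V̇ = (24.5 − 13.7) / 0.5667 = 10.8/0.5667 = 19.058 cmH2O·s/L.
C = Vt/(Pplat − PEEP) = 500.0 / (13.7 − 1) = 500.0/12.7 = 39.37 mL/cmH2O.
τ = R × C = 19.058 × 0.03937 L/cmH2O = 0.7503 s.
Fraction remaining = e^(−Te/τ) = e^(−1.12/0.7503) = 0.2248.
Trapped volume = 500.0 × 0.2248 = 112.4 mL.

112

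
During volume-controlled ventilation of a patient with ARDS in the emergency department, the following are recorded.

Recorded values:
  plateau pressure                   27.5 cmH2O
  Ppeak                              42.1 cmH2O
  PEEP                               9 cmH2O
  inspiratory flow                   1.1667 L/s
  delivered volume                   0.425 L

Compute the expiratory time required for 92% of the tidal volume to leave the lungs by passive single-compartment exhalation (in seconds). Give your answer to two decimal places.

0.73

R = (PIP − Pplat)/V̇ = (42.1 − 27.5) / 1.1667 = 14.6/1.1667 = 12.514 cmH2O·s/L.
C = Vt/(Pplat − PEEP) = 425.0 / (27.5 − 9) = 425.0/18.5 = 22.973 mL/cmH2O.
τ = R × C = 12.514 × 0.02297 L/cmH2O = 0.2874 s.
t = −τ·ln(1 − 0.92) = −0.2874·ln(0.08) = 0.7259 s.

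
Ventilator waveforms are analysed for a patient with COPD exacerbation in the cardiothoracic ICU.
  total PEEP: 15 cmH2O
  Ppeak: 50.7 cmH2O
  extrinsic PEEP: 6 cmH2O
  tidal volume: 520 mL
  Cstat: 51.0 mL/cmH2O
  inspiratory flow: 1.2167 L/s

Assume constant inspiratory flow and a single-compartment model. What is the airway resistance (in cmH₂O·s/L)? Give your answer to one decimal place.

21.0

Total PEEP = 15 cmH2O (set 6 + intrinsic 9); this is the baseline alveolar pressure.
Equation of motion (constant flow): PIP = Vt/C + R·V̇ + PEEP.
R·V̇ = PIP − Vt/C − PEEP = 50.7 − 520/51.0 − 15 = 50.7 − 10.196 − 15 = 25.504 cmH2O.
R = 25.504 / 1.2167 = 20.962 cmH2O·s/L.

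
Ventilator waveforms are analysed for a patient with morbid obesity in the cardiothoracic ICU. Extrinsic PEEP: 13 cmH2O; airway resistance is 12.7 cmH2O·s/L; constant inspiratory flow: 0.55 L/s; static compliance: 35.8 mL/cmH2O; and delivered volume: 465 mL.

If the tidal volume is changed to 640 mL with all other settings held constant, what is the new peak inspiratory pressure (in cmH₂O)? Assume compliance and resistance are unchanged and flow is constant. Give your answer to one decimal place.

PIP = Vt/C + R·V̇ + PEEP (constant-flow equation of motion).
Only the elastic term changes: ΔPIP = ΔVt / C = (640 − 465) / 35.8 = 4.888 cmH2O.
Original PIP = 465/35.8 + 12.7×0.55 + 13 = 32.974 cmH2O; new PIP = 32.974 + (4.888) = 37.862 cmH2O.

37.9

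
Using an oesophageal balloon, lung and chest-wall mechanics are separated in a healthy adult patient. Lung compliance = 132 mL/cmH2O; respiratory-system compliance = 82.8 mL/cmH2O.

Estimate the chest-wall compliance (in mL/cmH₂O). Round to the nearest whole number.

1/Ccw = 1/Crs − 1/CL.
1/Ccw = 1/82.8 − 1/132 = 0.004502.
Ccw = 222.12 mL/cmH2O.

222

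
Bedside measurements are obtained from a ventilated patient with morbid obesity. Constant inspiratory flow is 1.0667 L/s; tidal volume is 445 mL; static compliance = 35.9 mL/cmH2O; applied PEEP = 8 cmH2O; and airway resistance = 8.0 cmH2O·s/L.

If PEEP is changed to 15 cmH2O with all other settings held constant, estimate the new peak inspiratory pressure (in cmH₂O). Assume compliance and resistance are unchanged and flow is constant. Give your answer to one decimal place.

PIP = Vt/C + R·V̇ + PEEP (constant-flow equation of motion).
Only the baseline term changes: ΔPIP = ΔPEEP = 15 − 8 = 7.0 cmH2O.
Original PIP = 445/35.9 + 8.0×1.0667 + 8 = 28.929 cmH2O; new PIP = 28.929 + (7.0) = 35.929 cmH2O.

35.9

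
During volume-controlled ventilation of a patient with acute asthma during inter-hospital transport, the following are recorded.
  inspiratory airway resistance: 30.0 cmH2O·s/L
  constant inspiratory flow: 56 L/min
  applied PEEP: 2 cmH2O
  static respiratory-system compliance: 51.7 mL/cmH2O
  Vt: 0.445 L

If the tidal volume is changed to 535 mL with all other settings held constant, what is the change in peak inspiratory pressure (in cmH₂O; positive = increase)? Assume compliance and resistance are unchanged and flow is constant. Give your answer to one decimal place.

1.7

PIP = Vt/C + R·V̇ + PEEP (constant-flow equation of motion).
Only the elastic term changes: ΔPIP = ΔVt / C = (535 − 445) / 51.7 = 1.741 cmH2O.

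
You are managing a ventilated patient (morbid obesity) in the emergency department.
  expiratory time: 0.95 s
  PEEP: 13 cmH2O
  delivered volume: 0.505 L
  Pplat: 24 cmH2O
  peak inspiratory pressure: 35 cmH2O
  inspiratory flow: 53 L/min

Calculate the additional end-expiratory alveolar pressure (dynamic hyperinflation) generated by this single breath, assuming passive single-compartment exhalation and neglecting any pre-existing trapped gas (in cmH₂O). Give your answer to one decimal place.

2.1

Flow: 53 L/min ÷ 60 = 0.8833 L/s.
R = (PIP − Pplat)/V̇ = (35 − 24) / 0.8833 = 11.0/0.8833 = 12.453 cmH2O·s/L.
C = Vt/(Pplat − PEEP) = 505.0 / (24 − 13) = 505.0/11.0 = 45.909 mL/cmH2O.
τ = R × C = 12.453 × 0.04591 L/cmH2O = 0.5717 s.
Fraction remaining = e^(−Te/τ) = e^(−0.95/0.5717) = 0.1898; trapped volume = 505.0 × 0.1898 = 95.849 mL.
Additional alveolar pressure from trapping ≈ V_trapped / C = 95.849 / 45.909 = 2.088 cmH2O.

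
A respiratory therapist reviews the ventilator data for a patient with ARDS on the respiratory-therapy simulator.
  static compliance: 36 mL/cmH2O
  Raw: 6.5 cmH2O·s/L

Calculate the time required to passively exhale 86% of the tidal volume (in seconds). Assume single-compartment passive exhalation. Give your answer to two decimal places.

τ = R × C = 6.5 × 36 mL/cmH2O = 6.5 × 0.036 L/cmH2O = 0.234 s.
Exhaled fraction f = 1 − e^(−t/τ) → t = −τ·ln(1 − f) = −0.234·ln(0.14) = 0.4601 s.

0.46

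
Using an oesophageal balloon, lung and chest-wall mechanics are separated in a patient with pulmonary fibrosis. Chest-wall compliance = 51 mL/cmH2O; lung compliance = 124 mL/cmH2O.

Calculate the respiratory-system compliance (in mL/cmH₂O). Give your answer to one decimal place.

36.1

Lung and chest wall are elastances in series: 1/Crs = 1/CL + 1/Ccw.
1/Crs = 1/124 + 1/51 = 0.02767.
Crs = 36.14 mL/cmH2O.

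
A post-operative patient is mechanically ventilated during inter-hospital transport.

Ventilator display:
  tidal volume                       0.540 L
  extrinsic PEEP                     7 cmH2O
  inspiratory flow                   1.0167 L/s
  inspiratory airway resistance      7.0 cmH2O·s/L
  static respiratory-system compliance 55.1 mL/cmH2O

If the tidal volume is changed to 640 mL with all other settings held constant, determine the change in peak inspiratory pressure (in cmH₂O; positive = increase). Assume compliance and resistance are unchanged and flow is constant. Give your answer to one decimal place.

1.8

PIP = Vt/C + R·V̇ + PEEP (constant-flow equation of motion).
Only the elastic term changes: ΔPIP = ΔVt / C = (640 − 540) / 55.1 = 1.815 cmH2O.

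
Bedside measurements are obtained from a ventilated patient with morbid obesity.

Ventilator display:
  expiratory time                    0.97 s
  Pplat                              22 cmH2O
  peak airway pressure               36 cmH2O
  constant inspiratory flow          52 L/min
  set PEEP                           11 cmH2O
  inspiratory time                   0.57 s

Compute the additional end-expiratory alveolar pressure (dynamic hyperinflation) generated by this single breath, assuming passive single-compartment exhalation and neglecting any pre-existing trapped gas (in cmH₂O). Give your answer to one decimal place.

Flow: 52 L/min ÷ 60 = 0.8667 L/s.
Vt = flow × Ti = 0.8667 L/s × 0.57 s × 1000 mL/L = 494.02 mL.
R = (PIP − Pplat)/V̇ = (36 − 22) / 0.8667 = 14.0/0.8667 = 16.153 cmH2O·s/L.
C = Vt/(Pplat − PEEP) = 494.02 / (22 − 11) = 494.02/11.0 = 44.911 mL/cmH2O.
τ = R × C = 16.153 × 0.04491 L/cmH2O = 0.7254 s.
Fraction remaining = e^(−Te/τ) = e^(−0.97/0.7254) = 0.2626; trapped volume = 494.02 × 0.2626 = 129.73 mL.
Additional alveolar pressure from trapping ≈ V_trapped / C = 129.73 / 44.911 = 2.889 cmH2O.

2.9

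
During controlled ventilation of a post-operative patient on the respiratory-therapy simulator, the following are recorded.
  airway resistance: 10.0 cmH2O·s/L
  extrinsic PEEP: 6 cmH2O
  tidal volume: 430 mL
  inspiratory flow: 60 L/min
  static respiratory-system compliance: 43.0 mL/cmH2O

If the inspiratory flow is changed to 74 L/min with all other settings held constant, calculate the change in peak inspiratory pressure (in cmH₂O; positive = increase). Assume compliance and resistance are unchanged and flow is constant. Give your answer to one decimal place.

Flow: 60 L/min ÷ 60 = 1 L/s.
New flow: 74 L/min ÷ 60 = 1.2333 L/s.
PIP = Vt/C + R·V̇ + PEEP (constant-flow equation of motion).
Only the resistive term changes: ΔPIP = R × ΔV̇ = 10.0 × (1.2333 − 1) = 10.0 × 0.2333 = 2.333 cmH2O.

2.3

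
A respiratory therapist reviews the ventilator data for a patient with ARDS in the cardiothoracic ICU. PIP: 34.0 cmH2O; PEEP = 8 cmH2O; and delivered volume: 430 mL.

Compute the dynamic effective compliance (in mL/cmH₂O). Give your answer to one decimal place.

Dynamic compliance = Vt / (PIP − PEEP) = 430 / (34.0 − 8) = 430 / 26.0 = 16.538 mL/cmH2O.

16.5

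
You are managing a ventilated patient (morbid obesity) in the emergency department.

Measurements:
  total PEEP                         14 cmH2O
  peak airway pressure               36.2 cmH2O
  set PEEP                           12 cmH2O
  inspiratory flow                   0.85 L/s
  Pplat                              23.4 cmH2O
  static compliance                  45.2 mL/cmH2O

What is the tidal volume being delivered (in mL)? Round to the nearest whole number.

End-expiratory occlusion gives total PEEP = 14 cmH2O (intrinsic PEEP = 14 − 12 = 2). Use total PEEP for the elastic gradient.
Vt = Cstat × (Pplat − PEEPtotal) = 45.2 × (23.4 − 14) = 45.2 × 9.4 = 424.88 mL.

425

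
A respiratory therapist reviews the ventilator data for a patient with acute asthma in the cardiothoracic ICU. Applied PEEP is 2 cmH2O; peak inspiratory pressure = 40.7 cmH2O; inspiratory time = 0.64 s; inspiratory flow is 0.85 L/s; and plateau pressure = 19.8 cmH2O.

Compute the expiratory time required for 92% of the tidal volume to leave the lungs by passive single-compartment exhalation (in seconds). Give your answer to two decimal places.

1.90

Vt = flow × Ti = 0.85 L/s × 0.64 s × 1000 mL/L = 544.0 mL.
R = (PIP − Pplat)/V̇ = (40.7 − 19.8) / 0.85 = 20.9/0.85 = 24.588 cmH2O·s/L.
C = Vt/(Pplat − PEEP) = 544.0 / (19.8 − 2) = 544.0/17.8 = 30.562 mL/cmH2O.
τ = R × C = 24.588 × 0.03056 L/cmH2O = 0.7514 s.
t = −τ·ln(1 − 0.92) = −0.7514·ln(0.08) = 1.898 s.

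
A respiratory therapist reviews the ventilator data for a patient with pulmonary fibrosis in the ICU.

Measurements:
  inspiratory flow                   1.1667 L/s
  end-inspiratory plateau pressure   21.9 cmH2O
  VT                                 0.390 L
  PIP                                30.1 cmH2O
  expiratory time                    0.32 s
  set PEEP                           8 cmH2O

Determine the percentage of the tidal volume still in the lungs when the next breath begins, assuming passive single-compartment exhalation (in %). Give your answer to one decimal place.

19.7

R = (PIP − Pplat)/V̇ = (30.1 − 21.9) / 1.1667 = 8.2/1.1667 = 7.028 cmH2O·s/L.
C = Vt/(Pplat − PEEP) = 390.0 / (21.9 − 8) = 390.0/13.9 = 28.058 mL/cmH2O.
τ = R × C = 7.028 × 0.02806 L/cmH2O = 0.1972 s.
Fraction remaining at end-expiration = e^(−Te/τ) = e^(−0.32/0.1972) = 0.1974 → 19.74%.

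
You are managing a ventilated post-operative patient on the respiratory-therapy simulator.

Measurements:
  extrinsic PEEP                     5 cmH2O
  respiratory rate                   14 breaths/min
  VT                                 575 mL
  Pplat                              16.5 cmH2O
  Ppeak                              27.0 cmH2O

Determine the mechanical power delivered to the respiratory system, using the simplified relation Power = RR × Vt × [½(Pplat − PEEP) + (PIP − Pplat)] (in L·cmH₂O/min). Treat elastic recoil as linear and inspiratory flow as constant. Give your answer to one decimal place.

130.8

Per-breath work = Vt × [½(Pplat−PEEP) + (PIP−Pplat)] = 0.575 × [0.5×11.5 + 10.5] = 0.575 × 16.25 = 9.344 L·cmH2O.
Power = 14 × 9.344 = 130.82 L·cmH2O/min.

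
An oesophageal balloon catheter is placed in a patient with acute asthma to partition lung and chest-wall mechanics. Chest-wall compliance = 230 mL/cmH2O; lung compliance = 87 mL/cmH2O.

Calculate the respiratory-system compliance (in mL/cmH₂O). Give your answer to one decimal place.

Lung and chest wall are elastances in series: 1/Crs = 1/CL + 1/Ccw.
1/Crs = 1/87 + 1/230 = 0.01584.
Crs = 63.131 mL/cmH2O.

63.1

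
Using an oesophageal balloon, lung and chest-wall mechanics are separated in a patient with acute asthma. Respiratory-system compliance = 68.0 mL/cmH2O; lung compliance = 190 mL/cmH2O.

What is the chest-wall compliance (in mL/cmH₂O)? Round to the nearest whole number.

1/Ccw = 1/Crs − 1/CL.
1/Ccw = 1/68.0 − 1/190 = 0.009443.
Ccw = 105.9 mL/cmH2O.

106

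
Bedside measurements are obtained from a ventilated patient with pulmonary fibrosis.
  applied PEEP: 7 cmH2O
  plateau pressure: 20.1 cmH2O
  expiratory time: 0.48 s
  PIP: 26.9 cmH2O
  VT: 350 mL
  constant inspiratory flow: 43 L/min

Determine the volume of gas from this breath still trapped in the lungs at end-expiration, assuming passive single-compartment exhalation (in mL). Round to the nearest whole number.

53

Flow: 43 L/min ÷ 60 = 0.7167 L/s.
R = (PIP − Pplat)/V̇ = (26.9 − 20.1) / 0.7167 = 6.8/0.7167 = 9.488 cmH2O·s/L.
C = Vt/(Pplat − PEEP) = 350.0 / (20.1 − 7) = 350.0/13.1 = 26.718 mL/cmH2O.
τ = R × C = 9.488 × 0.02672 L/cmH2O = 0.2535 s.
Fraction remaining = e^(−Te/τ) = e^(−0.48/0.2535) = 0.1505.
Trapped volume = 350.0 × 0.1505 = 52.675 mL.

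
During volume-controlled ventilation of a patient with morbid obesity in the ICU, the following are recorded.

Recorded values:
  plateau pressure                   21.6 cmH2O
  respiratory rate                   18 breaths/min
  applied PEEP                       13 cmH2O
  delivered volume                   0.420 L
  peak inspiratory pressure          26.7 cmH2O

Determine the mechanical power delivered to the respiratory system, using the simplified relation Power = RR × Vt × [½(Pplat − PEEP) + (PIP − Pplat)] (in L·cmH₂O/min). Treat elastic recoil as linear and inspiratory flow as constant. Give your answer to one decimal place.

71.1

Per-breath work = Vt × [½(Pplat−PEEP) + (PIP−Pplat)] = 0.420 × [0.5×8.6 + 5.1] = 0.420 × 9.4 = 3.948 L·cmH2O.
Power = 18 × 3.948 = 71.064 L·cmH2O/min.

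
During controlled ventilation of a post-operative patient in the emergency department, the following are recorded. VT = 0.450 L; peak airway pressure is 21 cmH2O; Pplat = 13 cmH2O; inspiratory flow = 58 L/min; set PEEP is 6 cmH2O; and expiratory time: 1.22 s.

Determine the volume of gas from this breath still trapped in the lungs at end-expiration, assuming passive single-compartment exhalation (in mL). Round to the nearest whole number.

45

Flow: 58 L/min ÷ 60 = 0.9667 L/s.
R = (PIP − Pplat)/V̇ = (21 − 13) / 0.9667 = 8.0/0.9667 = 8.276 cmH2O·s/L.
C = Vt/(Pplat − PEEP) = 450.0 / (13 − 6) = 450.0/7.0 = 64.286 mL/cmH2O.
τ = R × C = 8.276 × 0.06429 L/cmH2O = 0.5321 s.
Fraction remaining = e^(−Te/τ) = e^(−1.22/0.5321) = 0.101.
Trapped volume = 450.0 × 0.101 = 45.45 mL.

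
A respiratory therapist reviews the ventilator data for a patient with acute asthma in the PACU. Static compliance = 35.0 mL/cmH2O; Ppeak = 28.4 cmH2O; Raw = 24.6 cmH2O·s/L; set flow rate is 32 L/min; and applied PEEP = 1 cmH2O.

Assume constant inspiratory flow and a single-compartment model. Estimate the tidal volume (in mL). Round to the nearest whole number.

500

Flow: 32 L/min ÷ 60 = 0.5333 L/s.
Equation of motion (constant flow): PIP = Vt/C + R·V̇ + PEEP.
Vt/C = PIP − R·V̇ − PEEP = 28.4 − 13.119 − 1 = 14.281 cmH2O.
Vt = C × 14.281 = 35.0 × 14.281 = 499.84 mL.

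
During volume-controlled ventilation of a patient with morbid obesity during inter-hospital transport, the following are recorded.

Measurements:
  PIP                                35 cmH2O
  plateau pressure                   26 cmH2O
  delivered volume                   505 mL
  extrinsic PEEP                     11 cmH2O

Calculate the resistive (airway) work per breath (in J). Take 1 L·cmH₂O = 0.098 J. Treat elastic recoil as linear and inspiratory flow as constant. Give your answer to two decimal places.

0.45

With constant inspiratory flow the resistive pressure is constant at PIP − Pplat = 35 − 26 = 9.0 cmH2O, so resistive work = 9.0 × 0.505 = 4.545 L·cmH2O.
× 0.098 J/(L·cmH2O) → 0.4454 J.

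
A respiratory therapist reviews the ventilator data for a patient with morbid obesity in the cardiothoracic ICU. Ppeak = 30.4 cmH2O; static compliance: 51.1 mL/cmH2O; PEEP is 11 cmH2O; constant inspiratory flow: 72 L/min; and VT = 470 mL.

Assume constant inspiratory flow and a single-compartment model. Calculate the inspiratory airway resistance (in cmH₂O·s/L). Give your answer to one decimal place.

Flow: 72 L/min ÷ 60 = 1.2 L/s.
Equation of motion (constant flow): PIP = Vt/C + R·V̇ + PEEP.
R·V̇ = PIP − Vt/C − PEEP = 30.4 − 470/51.1 − 11 = 30.4 − 9.198 − 11 = 10.202 cmH2O.
R = 10.202 / 1.2 = 8.502 cmH2O·s/L.

8.5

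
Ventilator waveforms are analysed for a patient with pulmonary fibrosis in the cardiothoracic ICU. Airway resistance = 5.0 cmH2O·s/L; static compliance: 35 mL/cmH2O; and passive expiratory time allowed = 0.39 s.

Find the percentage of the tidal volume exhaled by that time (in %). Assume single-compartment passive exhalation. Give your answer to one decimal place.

τ = R × C = 5.0 × 35 mL/cmH2O = 5.0 × 0.035 L/cmH2O = 0.175 s.
Passive exhalation: V(t)/V₀ = e^(−t/τ) = e^(−0.39/0.175) = 0.1077.
Fraction exhaled = 1 − 0.1077 = 0.8923 → 89.23%.

89.2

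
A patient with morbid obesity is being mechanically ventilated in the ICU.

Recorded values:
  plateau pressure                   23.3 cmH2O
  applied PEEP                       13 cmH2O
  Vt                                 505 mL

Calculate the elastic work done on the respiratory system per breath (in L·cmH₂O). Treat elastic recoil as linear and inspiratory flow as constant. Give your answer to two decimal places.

Elastic work ≈ ½ × (Pplat − PEEP) × Vt = 0.5 × (23.3 − 13) × 0.505 L = 0.5 × 10.3 × 0.505 = 2.601 L·cmH2O.

2.60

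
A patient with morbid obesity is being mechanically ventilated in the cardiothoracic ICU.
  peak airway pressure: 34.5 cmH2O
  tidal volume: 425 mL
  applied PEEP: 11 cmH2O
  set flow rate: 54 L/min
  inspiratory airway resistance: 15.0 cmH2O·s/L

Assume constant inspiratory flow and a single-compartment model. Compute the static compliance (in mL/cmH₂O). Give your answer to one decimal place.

Flow: 54 L/min ÷ 60 = 0.9 L/s.
Equation of motion (constant flow): PIP = Vt/C + R·V̇ + PEEP.
Vt/C = PIP − R·V̇ − PEEP = 34.5 − 15.0×0.9 − 11 = 34.5 − 13.5 − 11 = 10.0 cmH2O.
C = Vt / 10.0 = 425 / 10.0 = 42.5 mL/cmH2O.

42.5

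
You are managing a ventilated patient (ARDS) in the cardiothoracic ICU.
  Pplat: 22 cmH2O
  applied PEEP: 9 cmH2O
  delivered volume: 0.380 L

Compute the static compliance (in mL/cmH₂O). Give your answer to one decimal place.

29.2

Cstat = Vt / (Pplat − PEEP) = 380 / (22 − 9) = 380 / 13.0 = 29.231 mL/cmH2O.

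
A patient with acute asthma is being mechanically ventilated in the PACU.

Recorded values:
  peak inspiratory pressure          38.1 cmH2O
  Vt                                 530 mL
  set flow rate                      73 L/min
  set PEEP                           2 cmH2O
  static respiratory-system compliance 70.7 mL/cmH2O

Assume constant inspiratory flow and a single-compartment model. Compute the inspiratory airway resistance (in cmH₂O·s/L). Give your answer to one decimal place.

23.5

Flow: 73 L/min ÷ 60 = 1.2167 L/s.
Equation of motion (constant flow): PIP = Vt/C + R·V̇ + PEEP.
R·V̇ = PIP − Vt/C − PEEP = 38.1 − 530/70.7 − 2 = 38.1 − 7.496 − 2 = 28.604 cmH2O.
R = 28.604 / 1.2167 = 23.509 cmH2O·s/L.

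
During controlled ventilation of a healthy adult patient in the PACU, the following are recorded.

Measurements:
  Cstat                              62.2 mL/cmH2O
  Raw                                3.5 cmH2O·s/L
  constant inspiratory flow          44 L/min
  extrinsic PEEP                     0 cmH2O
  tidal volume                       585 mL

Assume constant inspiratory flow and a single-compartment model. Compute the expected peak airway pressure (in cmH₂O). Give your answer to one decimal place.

12.0

Flow: 44 L/min ÷ 60 = 0.7333 L/s.
Equation of motion (constant flow): PIP = Vt/C + R·V̇ + PEEP.
PIP = 585/62.2 + 3.5×0.7333 + 0 = 9.405 + 2.567 + 0 = 11.972 cmH2O.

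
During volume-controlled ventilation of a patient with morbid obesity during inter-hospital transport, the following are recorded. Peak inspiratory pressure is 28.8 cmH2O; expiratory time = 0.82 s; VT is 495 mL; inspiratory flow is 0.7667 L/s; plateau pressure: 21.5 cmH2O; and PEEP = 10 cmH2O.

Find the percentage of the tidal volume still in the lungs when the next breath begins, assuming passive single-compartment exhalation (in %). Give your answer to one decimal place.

13.5

R = (PIP − Pplat)/V̇ = (28.8 − 21.5) / 0.7667 = 7.3/0.7667 = 9.521 cmH2O·s/L.
C = Vt/(Pplat − PEEP) = 495.0 / (21.5 − 10) = 495.0/11.5 = 43.043 mL/cmH2O.
τ = R × C = 9.521 × 0.04304 L/cmH2O = 0.4098 s.
Fraction remaining at end-expiration = e^(−Te/τ) = e^(−0.82/0.4098) = 0.1352 → 13.52%.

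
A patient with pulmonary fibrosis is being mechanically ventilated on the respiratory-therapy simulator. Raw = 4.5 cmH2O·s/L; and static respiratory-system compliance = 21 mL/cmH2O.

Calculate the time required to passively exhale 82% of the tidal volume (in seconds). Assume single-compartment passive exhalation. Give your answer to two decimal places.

τ = R × C = 4.5 × 21 mL/cmH2O = 4.5 × 0.021 L/cmH2O = 0.0945 s.
Exhaled fraction f = 1 − e^(−t/τ) → t = −τ·ln(1 − f) = −0.0945·ln(0.18) = 0.162 s.

0.16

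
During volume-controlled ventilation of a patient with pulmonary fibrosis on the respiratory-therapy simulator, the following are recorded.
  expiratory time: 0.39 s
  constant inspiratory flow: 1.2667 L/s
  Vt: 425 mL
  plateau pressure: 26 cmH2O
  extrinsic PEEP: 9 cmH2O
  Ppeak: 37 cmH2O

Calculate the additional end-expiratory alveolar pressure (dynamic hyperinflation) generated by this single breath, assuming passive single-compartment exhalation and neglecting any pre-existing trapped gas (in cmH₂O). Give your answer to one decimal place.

2.8

R = (PIP − Pplat)/V̇ = (37 − 26) / 1.2667 = 11.0/1.2667 = 8.684 cmH2O·s/L.
C = Vt/(Pplat − PEEP) = 425.0 / (26 − 9) = 425.0/17.0 = 25.0 mL/cmH2O.
τ = R × C = 8.684 × 0.025 L/cmH2O = 0.2171 s.
Fraction remaining = e^(−Te/τ) = e^(−0.39/0.2171) = 0.1659; trapped volume = 425.0 × 0.1659 = 70.508 mL.
Additional alveolar pressure from trapping ≈ V_trapped / C = 70.508 / 25.0 = 2.82 cmH2O.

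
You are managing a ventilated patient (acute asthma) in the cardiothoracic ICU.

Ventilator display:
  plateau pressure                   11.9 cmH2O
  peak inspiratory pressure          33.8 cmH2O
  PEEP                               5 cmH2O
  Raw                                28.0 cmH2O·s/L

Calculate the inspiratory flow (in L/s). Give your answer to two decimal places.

0.78

flow = (PIP − Pplat) / Raw = 21.9 / 28.0 = 0.7821 L/s.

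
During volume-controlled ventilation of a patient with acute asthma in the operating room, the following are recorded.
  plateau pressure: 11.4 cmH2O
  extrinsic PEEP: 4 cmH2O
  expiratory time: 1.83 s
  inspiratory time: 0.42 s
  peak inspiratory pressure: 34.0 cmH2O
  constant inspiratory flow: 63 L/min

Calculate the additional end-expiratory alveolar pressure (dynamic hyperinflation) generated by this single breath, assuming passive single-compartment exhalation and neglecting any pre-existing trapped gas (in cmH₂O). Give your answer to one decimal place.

Flow: 63 L/min ÷ 60 = 1.05 L/s.
Vt = flow × Ti = 1.05 L/s × 0.42 s × 1000 mL/L = 441.0 mL.
R = (PIP − Pplat)/V̇ = (34.0 − 11.4) / 1.05 = 22.6/1.05 = 21.524 cmH2O·s/L.
C = Vt/(Pplat − PEEP) = 441.0 / (11.4 − 4) = 441.0/7.4 = 59.595 mL/cmH2O.
τ = R × C = 21.524 × 0.0596 L/cmH2O = 1.283 s.
Fraction remaining = e^(−Te/τ) = e^(−1.83/1.283) = 0.2402; trapped volume = 441.0 × 0.2402 = 105.93 mL.
Additional alveolar pressure from trapping ≈ V_trapped / C = 105.93 / 59.595 = 1.777 cmH2O.

1.8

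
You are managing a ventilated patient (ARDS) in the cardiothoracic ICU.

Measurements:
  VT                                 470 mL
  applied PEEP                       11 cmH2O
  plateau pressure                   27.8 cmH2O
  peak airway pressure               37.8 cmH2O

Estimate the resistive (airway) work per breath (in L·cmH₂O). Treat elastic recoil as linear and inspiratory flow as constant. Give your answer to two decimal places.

4.70

With constant inspiratory flow the resistive pressure is constant at PIP − Pplat = 37.8 − 27.8 = 10.0 cmH2O, so resistive work = 10.0 × 0.470 = 4.7 L·cmH2O.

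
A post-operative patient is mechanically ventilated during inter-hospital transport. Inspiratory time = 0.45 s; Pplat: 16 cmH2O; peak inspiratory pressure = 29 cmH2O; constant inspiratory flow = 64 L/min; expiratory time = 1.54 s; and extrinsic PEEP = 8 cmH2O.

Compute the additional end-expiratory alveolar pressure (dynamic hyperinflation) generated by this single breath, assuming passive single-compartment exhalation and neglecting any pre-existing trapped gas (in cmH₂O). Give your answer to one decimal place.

Flow: 64 L/min ÷ 60 = 1.0667 L/s.
Vt = flow × Ti = 1.0667 L/s × 0.45 s × 1000 mL/L = 480.02 mL.
R = (PIP − Pplat)/V̇ = (29 − 16) / 1.0667 = 13.0/1.0667 = 12.187 cmH2O·s/L.
C = Vt/(Pplat − PEEP) = 480.02 / (16 − 8) = 480.02/8.0 = 60.003 mL/cmH2O.
τ = R × C = 12.187 × 0.06 L/cmH2O = 0.7312 s.
Fraction remaining = e^(−Te/τ) = e^(−1.54/0.7312) = 0.1217; trapped volume = 480.02 × 0.1217 = 58.418 mL.
Additional alveolar pressure from trapping ≈ V_trapped / C = 58.418 / 60.003 = 0.9736 cmH2O.

1.0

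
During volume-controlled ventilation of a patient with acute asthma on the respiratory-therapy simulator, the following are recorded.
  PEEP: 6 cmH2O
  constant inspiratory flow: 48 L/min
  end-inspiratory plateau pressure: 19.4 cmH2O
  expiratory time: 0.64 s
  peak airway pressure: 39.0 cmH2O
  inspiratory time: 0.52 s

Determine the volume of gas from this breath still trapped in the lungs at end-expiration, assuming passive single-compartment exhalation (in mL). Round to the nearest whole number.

Flow: 48 L/min ÷ 60 = 0.8 L/s.
Vt = flow × Ti = 0.8 L/s × 0.52 s × 1000 mL/L = 416.0 mL.
R = (PIP − Pplat)/V̇ = (39.0 − 19.4) / 0.8 = 19.6/0.8 = 24.5 cmH2O·s/L.
C = Vt/(Pplat − PEEP) = 416.0 / (19.4 − 6) = 416.0/13.4 = 31.045 mL/cmH2O.
τ = R × C = 24.5 × 0.03105 L/cmH2O = 0.7607 s.
Fraction remaining = e^(−Te/τ) = e^(−0.64/0.7607) = 0.4311.
Trapped volume = 416.0 × 0.4311 = 179.34 mL.

179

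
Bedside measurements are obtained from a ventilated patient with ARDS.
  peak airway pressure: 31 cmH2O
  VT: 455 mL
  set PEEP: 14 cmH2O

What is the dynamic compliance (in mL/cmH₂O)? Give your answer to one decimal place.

26.8

Dynamic compliance = Vt / (PIP − PEEP) = 455 / (31 − 14) = 455 / 17.0 = 26.765 mL/cmH2O.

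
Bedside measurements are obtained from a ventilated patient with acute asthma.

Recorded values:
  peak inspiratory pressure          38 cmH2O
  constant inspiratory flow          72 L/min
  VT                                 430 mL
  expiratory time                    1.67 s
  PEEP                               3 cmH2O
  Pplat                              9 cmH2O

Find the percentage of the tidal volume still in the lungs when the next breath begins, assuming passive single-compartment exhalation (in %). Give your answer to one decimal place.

38.1

Flow: 72 L/min ÷ 60 = 1.2 L/s.
R = (PIP − Pplat)/V̇ = (38 − 9) / 1.2 = 29.0/1.2 = 24.167 cmH2O·s/L.
C = Vt/(Pplat − PEEP) = 430.0 / (9 − 3) = 430.0/6.0 = 71.667 mL/cmH2O.
τ = R × C = 24.167 × 0.07167 L/cmH2O = 1.732 s.
Fraction remaining at end-expiration = e^(−Te/τ) = e^(−1.67/1.732) = 0.3813 → 38.13%.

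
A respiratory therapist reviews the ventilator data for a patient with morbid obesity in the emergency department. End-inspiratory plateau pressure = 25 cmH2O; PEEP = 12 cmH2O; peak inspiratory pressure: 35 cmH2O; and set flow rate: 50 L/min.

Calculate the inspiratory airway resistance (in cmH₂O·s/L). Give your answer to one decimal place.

12.0

Flow: 50 L/min ÷ 60 = 0.8333 L/s.
Raw = (PIP − Pplat) / flow = (35 − 25) / 0.8333 = 10.0 / 0.8333 = 12.0 cmH2O·s/L.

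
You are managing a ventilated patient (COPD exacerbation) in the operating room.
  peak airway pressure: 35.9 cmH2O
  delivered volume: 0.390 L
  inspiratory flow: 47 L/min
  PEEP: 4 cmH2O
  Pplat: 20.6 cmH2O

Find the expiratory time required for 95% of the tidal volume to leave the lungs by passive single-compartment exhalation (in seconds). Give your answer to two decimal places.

Flow: 47 L/min ÷ 60 = 0.7833 L/s.
R = (PIP − Pplat)/V̇ = (35.9 − 20.6) / 0.7833 = 15.3/0.7833 = 19.533 cmH2O·s/L.
C = Vt/(Pplat − PEEP) = 390.0 / (20.6 − 4) = 390.0/16.6 = 23.494 mL/cmH2O.
τ = R × C = 19.533 × 0.02349 L/cmH2O = 0.4588 s.
t = −τ·ln(1 − 0.95) = −0.4588·ln(0.05) = 1.374 s.

1.37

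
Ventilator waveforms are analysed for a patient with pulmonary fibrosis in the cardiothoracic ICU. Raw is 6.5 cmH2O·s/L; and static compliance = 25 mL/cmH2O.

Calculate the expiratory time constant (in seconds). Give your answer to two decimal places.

0.16

τ = R × C = 6.5 × 25 mL/cmH2O = 6.5 × 0.025 L/cmH2O = 0.1625 s.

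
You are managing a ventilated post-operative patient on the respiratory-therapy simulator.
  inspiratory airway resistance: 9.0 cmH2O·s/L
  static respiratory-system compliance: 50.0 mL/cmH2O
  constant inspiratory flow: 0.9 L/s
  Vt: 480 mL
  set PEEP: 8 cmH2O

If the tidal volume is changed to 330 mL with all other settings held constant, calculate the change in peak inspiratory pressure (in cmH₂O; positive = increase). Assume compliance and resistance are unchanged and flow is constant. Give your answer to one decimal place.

PIP = Vt/C + R·V̇ + PEEP (constant-flow equation of motion).
Only the elastic term changes: ΔPIP = ΔVt / C = (330 − 480) / 50.0 = -3.0 cmH2O.

-3.0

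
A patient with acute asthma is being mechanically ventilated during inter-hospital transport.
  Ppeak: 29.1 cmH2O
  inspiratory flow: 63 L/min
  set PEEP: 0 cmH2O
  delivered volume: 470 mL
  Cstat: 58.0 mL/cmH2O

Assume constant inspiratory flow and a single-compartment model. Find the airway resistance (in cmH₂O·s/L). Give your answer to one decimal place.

Flow: 63 L/min ÷ 60 = 1.05 L/s.
Equation of motion (constant flow): PIP = Vt/C + R·V̇ + PEEP.
R·V̇ = PIP − Vt/C − PEEP = 29.1 − 470/58.0 − 0 = 29.1 − 8.103 − 0 = 20.997 cmH2O.
R = 20.997 / 1.05 = 19.997 cmH2O·s/L.

20.0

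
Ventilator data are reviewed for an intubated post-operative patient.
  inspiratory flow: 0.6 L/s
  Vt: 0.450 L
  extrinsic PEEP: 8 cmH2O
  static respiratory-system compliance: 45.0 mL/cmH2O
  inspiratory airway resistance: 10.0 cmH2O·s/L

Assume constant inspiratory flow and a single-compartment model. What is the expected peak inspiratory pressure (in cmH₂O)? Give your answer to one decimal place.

Equation of motion (constant flow): PIP = Vt/C + R·V̇ + PEEP.
PIP = 450/45.0 + 10.0×0.6 + 8 = 10.0 + 6.0 + 8 = 24.0 cmH2O.

24.0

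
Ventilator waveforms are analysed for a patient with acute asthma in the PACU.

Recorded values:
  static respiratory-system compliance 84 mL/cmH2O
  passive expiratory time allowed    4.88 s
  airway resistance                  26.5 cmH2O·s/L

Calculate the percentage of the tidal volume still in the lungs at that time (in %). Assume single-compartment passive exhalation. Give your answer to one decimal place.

11.2

τ = R × C = 26.5 × 84 mL/cmH2O = 26.5 × 0.084 L/cmH2O = 2.226 s.
Passive exhalation: V(t)/V₀ = e^(−t/τ) = e^(−4.88/2.226) = 0.1117.
Fraction remaining = 0.1117 → 11.17%.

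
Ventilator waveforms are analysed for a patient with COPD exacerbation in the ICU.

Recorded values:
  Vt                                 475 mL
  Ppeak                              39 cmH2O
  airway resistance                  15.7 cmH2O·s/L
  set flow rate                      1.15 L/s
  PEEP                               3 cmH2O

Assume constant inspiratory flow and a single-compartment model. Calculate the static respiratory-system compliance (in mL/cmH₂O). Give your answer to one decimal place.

26.5

Equation of motion (constant flow): PIP = Vt/C + R·V̇ + PEEP.
Vt/C = PIP − R·V̇ − PEEP = 39 − 15.7×1.15 − 3 = 39 − 18.055 − 3 = 17.945 cmH2O.
C = Vt / 17.945 = 475 / 17.945 = 26.47 mL/cmH2O.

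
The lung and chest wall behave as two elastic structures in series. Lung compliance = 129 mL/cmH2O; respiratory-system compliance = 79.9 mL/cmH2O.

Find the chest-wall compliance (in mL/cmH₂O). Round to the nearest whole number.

1/Ccw = 1/Crs − 1/CL.
1/Ccw = 1/79.9 − 1/129 = 0.004764.
Ccw = 209.91 mL/cmH2O.

210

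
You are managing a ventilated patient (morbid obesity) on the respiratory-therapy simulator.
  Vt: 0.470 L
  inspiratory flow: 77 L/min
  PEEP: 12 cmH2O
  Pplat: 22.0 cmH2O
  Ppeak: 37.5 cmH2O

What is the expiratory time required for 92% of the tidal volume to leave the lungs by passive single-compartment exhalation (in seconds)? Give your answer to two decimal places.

Flow: 77 L/min ÷ 60 = 1.2833 L/s.
R = (PIP − Pplat)/V̇ = (37.5 − 22.0) / 1.2833 = 15.5/1.2833 = 12.078 cmH2O·s/L.
C = Vt/(Pplat − PEEP) = 470.0 / (22.0 − 12) = 470.0/10.0 = 47.0 mL/cmH2O.
τ = R × C = 12.078 × 0.047 L/cmH2O = 0.5677 s.
t = −τ·ln(1 − 0.92) = −0.5677·ln(0.08) = 1.434 s.

1.43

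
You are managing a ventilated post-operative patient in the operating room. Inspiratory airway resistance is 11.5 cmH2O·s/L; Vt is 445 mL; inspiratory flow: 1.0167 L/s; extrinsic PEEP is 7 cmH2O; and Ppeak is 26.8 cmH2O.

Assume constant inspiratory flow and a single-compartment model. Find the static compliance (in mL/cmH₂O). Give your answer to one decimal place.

54.9

Equation of motion (constant flow): PIP = Vt/C + R·V̇ + PEEP.
Vt/C = PIP − R·V̇ − PEEP = 26.8 − 11.5×1.0167 − 7 = 26.8 − 11.692 − 7 = 8.108 cmH2O.
C = Vt / 8.108 = 445 / 8.108 = 54.884 mL/cmH2O.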